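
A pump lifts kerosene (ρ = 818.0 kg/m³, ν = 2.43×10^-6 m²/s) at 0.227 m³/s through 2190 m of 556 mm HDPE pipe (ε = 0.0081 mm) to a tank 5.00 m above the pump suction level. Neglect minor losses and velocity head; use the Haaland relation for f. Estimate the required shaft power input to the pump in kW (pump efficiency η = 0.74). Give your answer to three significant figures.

P_shaft ≈ 19.0 kW

V = 4Q/(πD²) = 0.9349 m/s; Re = 2.14×10^5; ε/D = 1.46×10^-5; f = 0.01539
h_f = f(L/D)V²/2g = 2.701 m
Total head H = z + h_f = 5.00 + 2.701 = 7.701 m
P_hyd = ρgQH = 818.0·9.81·0.227·7.701 = 14.03 kW
P_shaft = P_hyd/η = 14.03/0.74 = 18.96 kW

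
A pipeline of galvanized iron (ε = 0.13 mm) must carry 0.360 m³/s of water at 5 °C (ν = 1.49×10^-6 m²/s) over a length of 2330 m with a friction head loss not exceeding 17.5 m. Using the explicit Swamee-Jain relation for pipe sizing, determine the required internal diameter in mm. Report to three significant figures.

D ≈ 476 mm

Swamee-Jain (Type III): D = 0.66·[ε^1.25·(LQ²/(gh_f))^4.75 + ν·Q^9.4·(L/(gh_f))^5.2]^0.04
LQ²/(gh_f) = 1.759; L/(gh_f) = 13.57
Term 1 = ε^1.25·(…)^4.75 = 2.03×10^-4; Term 2 = ν·Q^9.4·(…)^5.2 = 7.80×10^-5
D = 0.66·(2.03×10^-4 + 7.80×10^-5)^0.04 = 0.4759 m = 476 mm
Check: V = 2.02 m/s, Re = 6.46×10^5, f = 0.01588, h_f = 16.2 m ≈ 17.5 m ✓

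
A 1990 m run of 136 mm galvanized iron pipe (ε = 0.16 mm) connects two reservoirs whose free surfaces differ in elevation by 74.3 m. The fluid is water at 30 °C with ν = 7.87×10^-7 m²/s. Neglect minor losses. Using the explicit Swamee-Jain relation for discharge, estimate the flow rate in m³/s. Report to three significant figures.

Q ≈ 0.0315 m³/s

Swamee-Jain (Type II): Q = -0.965·√(gD⁵h_f/L)·ln[ε/(3.7D) + √(3.17ν²L/(gD³h_f))]
√(gD⁵h_f/L) = √(9.81·0.136⁵·74.3/1990) = 0.004128
ε/(3.7D) = 3.18×10^-4; √(3.17ν²L/(gD³h_f)) = 4.62×10^-5
Q = -0.965·0.004128·ln(3.641×10^-4) = 0.03154 m³/s
Check: V = 2.17 m/s, Re = 3.75×10^5, f = 0.02127, h_f = 74.8 m ≈ 74.3 m ✓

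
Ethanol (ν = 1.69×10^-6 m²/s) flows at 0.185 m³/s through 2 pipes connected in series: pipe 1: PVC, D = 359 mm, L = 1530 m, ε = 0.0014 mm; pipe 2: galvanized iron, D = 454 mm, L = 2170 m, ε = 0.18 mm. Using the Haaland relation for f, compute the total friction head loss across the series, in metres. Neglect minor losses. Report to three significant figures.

Pipe 1: V = 1.828 m/s, Re = 3.88×10^5, ε/D = 3.90×10^-6, f = 0.01371, h_1 = f(L/D)V²/2g = 9.948 m
Pipe 2: V = 1.143 m/s, Re = 3.07×10^5, ε/D = 3.96×10^-4, f = 0.01741, h_2 = f(L/D)V²/2g = 5.541 m
Series → Q common, losses add: H = Σh = 15.49 m

H ≈ 15.5 m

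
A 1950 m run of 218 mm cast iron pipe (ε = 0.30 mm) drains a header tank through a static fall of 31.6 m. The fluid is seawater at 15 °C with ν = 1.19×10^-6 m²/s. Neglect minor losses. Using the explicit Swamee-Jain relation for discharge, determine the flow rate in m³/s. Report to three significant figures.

Q ≈ 0.0663 m³/s

Swamee-Jain (Type II): Q = -0.965·√(gD⁵h_f/L)·ln[ε/(3.7D) + √(3.17ν²L/(gD³h_f))]
√(gD⁵h_f/L) = √(9.81·0.218⁵·31.6/1950) = 0.008847
ε/(3.7D) = 3.72×10^-4; √(3.17ν²L/(gD³h_f)) = 5.22×10^-5
Q = -0.965·0.008847·ln(4.241×10^-4) = 0.06630 m³/s
Check: V = 1.78 m/s, Re = 3.25×10^5, f = 0.02212, h_f = 31.8 m ≈ 31.6 m ✓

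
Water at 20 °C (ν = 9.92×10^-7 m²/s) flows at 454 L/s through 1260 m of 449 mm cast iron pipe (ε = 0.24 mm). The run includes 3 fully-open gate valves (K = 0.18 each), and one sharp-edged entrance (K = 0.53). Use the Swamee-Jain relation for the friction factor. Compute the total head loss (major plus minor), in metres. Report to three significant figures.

V = 4Q/(πD²) = 2.867 m/s; V²/2g = 0.4190 m
Re = 1.30×10^6, ε/D = 5.35×10^-4 → f = 0.01741 (Swamee-Jain)
Major: h_f = f(L/D)·V²/2g = 0.01741·2806·0.4190 = 20.48 m
Minor: ΣK = 1.07; h_m = ΣK·V²/2g = 0.4484 m
Total H_L = 20.48 + 0.4484 = 20.92 m

H_L ≈ 20.9 m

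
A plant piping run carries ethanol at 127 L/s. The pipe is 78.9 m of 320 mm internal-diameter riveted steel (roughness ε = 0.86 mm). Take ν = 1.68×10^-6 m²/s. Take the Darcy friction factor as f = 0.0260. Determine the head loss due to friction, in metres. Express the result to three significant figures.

h_f ≈ 0.815 m

V = 4Q/(πD²) = 4·0.127/(π·0.320²) = 1.579 m/s
h_f = f(L/D)V²/(2g) = 0.02600·(78.9/0.320)·1.579²/(2·9.81) = 0.8148 m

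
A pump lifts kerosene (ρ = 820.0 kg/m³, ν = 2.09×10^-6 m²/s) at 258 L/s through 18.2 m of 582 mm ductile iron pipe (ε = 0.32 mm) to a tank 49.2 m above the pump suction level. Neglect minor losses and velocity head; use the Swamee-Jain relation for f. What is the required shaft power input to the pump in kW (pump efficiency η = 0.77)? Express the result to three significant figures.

P_shaft ≈ 133 kW

V = 4Q/(πD²) = 0.9698 m/s; Re = 2.70×10^5; ε/D = 5.50×10^-4; f = 0.01874
h_f = f(L/D)V²/2g = 0.02810 m
Total head H = z + h_f = 49.2 + 0.02810 = 49.23 m
P_hyd = ρgQH = 820.0·9.81·0.258·49.23 = 102.2 kW
P_shaft = P_hyd/η = 102.2/0.77 = 132.7 kW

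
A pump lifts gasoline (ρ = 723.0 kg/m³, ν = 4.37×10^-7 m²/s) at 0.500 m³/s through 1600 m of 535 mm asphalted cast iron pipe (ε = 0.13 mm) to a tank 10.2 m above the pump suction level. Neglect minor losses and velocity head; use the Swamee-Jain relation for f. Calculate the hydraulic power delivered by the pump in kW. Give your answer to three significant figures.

P_hyd ≈ 75.5 kW

V = 4Q/(πD²) = 2.224 m/s; Re = 2.72×10^6; ε/D = 2.43×10^-4; f = 0.01469
h_f = f(L/D)V²/2g = 11.08 m
Total head H = z + h_f = 10.2 + 11.08 = 21.28 m
P_hyd = ρgQH = 723.0·9.81·0.500·21.28 = 75.46 kW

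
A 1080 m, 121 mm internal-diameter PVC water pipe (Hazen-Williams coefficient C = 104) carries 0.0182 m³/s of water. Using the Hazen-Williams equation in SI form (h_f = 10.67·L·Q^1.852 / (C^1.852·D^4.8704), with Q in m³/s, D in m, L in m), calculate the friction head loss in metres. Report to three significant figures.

h_f = 10.67·1080·0.0182^1.852 / (104^1.852·0.121^4.8704) = 37.23 m

h_f ≈ 37.2 m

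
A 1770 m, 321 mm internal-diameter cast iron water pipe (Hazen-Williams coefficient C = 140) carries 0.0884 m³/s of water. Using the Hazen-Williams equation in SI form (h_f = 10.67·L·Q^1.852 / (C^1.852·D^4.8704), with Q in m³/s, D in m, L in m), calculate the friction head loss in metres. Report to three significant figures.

h_f ≈ 5.67 m

h_f = 10.67·1770·0.0884^1.852 / (140^1.852·0.321^4.8704) = 5.674 m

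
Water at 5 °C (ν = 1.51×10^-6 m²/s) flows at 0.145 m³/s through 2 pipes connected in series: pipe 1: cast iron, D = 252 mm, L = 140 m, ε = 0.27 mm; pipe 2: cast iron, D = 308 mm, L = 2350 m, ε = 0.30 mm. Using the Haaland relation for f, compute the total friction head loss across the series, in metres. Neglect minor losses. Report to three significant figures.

Pipe 1: V = 2.907 m/s, Re = 4.85×10^5, ε/D = 0.00107, f = 0.02052, h_1 = f(L/D)V²/2g = 4.911 m
Pipe 2: V = 1.946 m/s, Re = 3.97×10^5, ε/D = 9.74×10^-4, f = 0.02021, h_2 = f(L/D)V²/2g = 29.77 m
Series → Q common, losses add: H = Σh = 34.68 m

H ≈ 34.7 m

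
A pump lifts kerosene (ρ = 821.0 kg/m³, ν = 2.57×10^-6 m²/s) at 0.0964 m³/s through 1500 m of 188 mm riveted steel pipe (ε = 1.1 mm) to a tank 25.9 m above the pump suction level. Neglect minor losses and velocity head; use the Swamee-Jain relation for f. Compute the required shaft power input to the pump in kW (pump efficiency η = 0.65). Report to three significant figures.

V = 4Q/(πD²) = 3.473 m/s; Re = 2.54×10^5; ε/D = 0.00585; f = 0.03235
h_f = f(L/D)V²/2g = 158.7 m
Total head H = z + h_f = 25.9 + 158.7 = 184.6 m
P_hyd = ρgQH = 821.0·9.81·0.0964·184.6 = 143.3 kW
P_shaft = P_hyd/η = 143.3/0.65 = 220.4 kW

P_shaft ≈ 220 kW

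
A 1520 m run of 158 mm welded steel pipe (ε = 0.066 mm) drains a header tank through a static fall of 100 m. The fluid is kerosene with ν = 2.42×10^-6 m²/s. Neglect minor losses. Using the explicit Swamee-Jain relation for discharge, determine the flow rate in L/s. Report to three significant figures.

Swamee-Jain (Type II): Q = -0.965·√(gD⁵h_f/L)·ln[ε/(3.7D) + √(3.17ν²L/(gD³h_f))]
√(gD⁵h_f/L) = √(9.81·0.158⁵·100/1520) = 0.007972
ε/(3.7D) = 1.13×10^-4; √(3.17ν²L/(gD³h_f)) = 8.54×10^-5
Q = -0.965·0.007972·ln(1.983×10^-4) = 0.06559 m³/s
Check: V = 3.35 m/s, Re = 2.18×10^5, f = 0.01833, h_f = 101 m ≈ 100 m ✓

Q ≈ 65.6 L/s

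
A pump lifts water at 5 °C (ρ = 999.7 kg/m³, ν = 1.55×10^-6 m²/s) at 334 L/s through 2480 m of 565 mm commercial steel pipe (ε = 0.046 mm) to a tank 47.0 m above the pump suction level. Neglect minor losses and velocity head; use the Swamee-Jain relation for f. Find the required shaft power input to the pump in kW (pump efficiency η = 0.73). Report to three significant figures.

P_shaft ≈ 236 kW

V = 4Q/(πD²) = 1.332 m/s; Re = 4.86×10^5; ε/D = 8.14×10^-5; f = 0.01430
h_f = f(L/D)V²/2g = 5.676 m
Total head H = z + h_f = 47.0 + 5.676 = 52.68 m
P_hyd = ρgQH = 999.7·9.81·0.334·52.68 = 172.5 kW
P_shaft = P_hyd/η = 172.5/0.73 = 236.4 kW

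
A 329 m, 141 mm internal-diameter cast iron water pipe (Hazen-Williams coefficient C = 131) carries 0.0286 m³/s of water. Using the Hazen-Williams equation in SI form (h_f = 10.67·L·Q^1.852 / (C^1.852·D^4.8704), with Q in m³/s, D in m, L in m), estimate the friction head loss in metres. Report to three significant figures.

h_f = 10.67·329·0.0286^1.852 / (131^1.852·0.141^4.8704) = 8.110 m

h_f ≈ 8.11 m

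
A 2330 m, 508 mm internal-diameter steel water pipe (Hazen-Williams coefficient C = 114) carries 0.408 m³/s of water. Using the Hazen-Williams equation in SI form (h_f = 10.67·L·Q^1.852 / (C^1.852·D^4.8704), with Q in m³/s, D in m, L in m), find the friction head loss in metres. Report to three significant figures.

h_f ≈ 19.8 m

h_f = 10.67·2330·0.408^1.852 / (114^1.852·0.508^4.8704) = 19.84 m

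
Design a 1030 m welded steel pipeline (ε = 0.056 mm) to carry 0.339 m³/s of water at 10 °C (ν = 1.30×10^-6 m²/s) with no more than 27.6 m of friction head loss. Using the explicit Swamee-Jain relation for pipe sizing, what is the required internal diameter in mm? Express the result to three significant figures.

D ≈ 352 mm

Swamee-Jain (Type III): D = 0.66·[ε^1.25·(LQ²/(gh_f))^4.75 + ν·Q^9.4·(L/(gh_f))^5.2]^0.04
LQ²/(gh_f) = 0.4372; L/(gh_f) = 3.804
Term 1 = ε^1.25·(…)^4.75 = 9.51×10^-8; Term 2 = ν·Q^9.4·(…)^5.2 = 5.19×10^-8
D = 0.66·(9.51×10^-8 + 5.19×10^-8)^0.04 = 0.3518 m = 352 mm
Check: V = 3.49 m/s, Re = 9.44×10^5, f = 0.01435, h_f = 26.1 m ≈ 27.6 m ✓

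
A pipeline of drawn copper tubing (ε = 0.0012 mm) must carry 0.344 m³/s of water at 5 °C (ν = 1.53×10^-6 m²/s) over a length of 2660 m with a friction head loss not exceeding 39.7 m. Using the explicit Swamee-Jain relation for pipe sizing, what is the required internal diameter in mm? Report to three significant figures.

D ≈ 386 mm

Swamee-Jain (Type III): D = 0.66·[ε^1.25·(LQ²/(gh_f))^4.75 + ν·Q^9.4·(L/(gh_f))^5.2]^0.04
LQ²/(gh_f) = 0.8082; L/(gh_f) = 6.830
Term 1 = ε^1.25·(…)^4.75 = 1.44×10^-8; Term 2 = ν·Q^9.4·(…)^5.2 = 1.47×10^-6
D = 0.66·(1.44×10^-8 + 1.47×10^-6)^0.04 = 0.3858 m = 386 mm
Check: V = 2.94 m/s, Re = 7.42×10^5, f = 0.01228, h_f = 37.3 m ≈ 39.7 m ✓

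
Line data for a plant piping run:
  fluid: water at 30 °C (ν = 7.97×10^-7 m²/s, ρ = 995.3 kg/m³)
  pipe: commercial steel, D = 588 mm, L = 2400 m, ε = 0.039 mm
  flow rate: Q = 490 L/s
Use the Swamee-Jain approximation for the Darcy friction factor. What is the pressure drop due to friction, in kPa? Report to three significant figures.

Δp ≈ 83.5 kPa

V = 4Q/(πD²) = 4·0.490/(π·0.588²) = 1.804 m/s
Re = VD/ν = 1.804·0.588/7.97×10^-7 = 1.33×10^6 → turbulent
ε/D = 0.039/588 = 6.63×10^-5
Swamee-Jain: f = 0.01263
h_f = f(L/D)V²/(2g) = 0.01263·(2400/0.588)·1.804²/(2·9.81) = 8.557 m
Δp = ρg·h_f = 995.3·9.81·8.557 = 83.55 kPa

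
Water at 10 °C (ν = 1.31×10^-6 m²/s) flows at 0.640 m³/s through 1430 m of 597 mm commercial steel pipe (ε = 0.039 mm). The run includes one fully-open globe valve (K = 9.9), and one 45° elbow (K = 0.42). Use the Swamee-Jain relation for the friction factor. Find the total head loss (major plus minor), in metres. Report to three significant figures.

H_L ≈ 11.0 m

V = 4Q/(πD²) = 2.286 m/s; V²/2g = 0.2664 m
Re = 1.04×10^6, ε/D = 6.53×10^-5 → f = 0.01290 (Swamee-Jain)
Major: h_f = f(L/D)·V²/2g = 0.01290·2395·0.2664 = 8.236 m
Minor: ΣK = 10.3; h_m = ΣK·V²/2g = 2.750 m
Total H_L = 8.236 + 2.750 = 10.99 m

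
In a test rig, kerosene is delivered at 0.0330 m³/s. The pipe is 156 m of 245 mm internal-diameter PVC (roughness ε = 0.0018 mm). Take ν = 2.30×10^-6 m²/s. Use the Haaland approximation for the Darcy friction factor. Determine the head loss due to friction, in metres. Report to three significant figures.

h_f ≈ 0.302 m

V = 4Q/(πD²) = 4·0.0330/(π·0.245²) = 0.7000 m/s
Re = VD/ν = 0.7000·0.245/2.30×10^-6 = 7.46×10^4 → turbulent
ε/D = 0.0018/245 = 7.35×10^-6
Haaland: f = 0.01899
h_f = f(L/D)V²/(2g) = 0.01899·(156/0.245)·0.7000²/(2·9.81) = 0.3020 m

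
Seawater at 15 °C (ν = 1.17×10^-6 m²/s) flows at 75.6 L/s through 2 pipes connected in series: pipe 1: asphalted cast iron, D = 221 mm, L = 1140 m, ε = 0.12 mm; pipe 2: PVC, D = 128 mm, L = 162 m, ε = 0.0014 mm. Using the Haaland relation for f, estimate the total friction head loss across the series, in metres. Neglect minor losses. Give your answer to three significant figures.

H ≈ 46.6 m

Pipe 1: V = 1.971 m/s, Re = 3.72×10^5, ε/D = 5.43×10^-4, f = 0.01809, h_1 = f(L/D)V²/2g = 18.48 m
Pipe 2: V = 5.875 m/s, Re = 6.43×10^5, ε/D = 1.09×10^-5, f = 0.01264, h_2 = f(L/D)V²/2g = 28.15 m
Series → Q common, losses add: H = Σh = 46.63 m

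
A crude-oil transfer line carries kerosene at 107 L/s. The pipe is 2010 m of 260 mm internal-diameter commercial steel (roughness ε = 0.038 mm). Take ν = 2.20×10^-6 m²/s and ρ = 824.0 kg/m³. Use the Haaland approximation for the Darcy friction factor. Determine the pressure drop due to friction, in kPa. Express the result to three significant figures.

Δp ≈ 208 kPa

V = 4Q/(πD²) = 4·0.107/(π·0.260²) = 2.015 m/s
Re = VD/ν = 2.015·0.260/2.20×10^-6 = 2.38×10^5 → turbulent
ε/D = 0.038/260 = 1.46×10^-4
Haaland: f = 0.01611
h_f = f(L/D)V²/(2g) = 0.01611·(2010/0.260)·2.015²/(2·9.81) = 25.78 m
Δp = ρg·h_f = 824.0·9.81·25.78 = 208.4 kPa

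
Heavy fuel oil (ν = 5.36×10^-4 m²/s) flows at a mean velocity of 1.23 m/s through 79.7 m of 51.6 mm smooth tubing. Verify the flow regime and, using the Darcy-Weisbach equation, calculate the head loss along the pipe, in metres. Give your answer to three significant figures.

Re = VD/ν = 1.23·0.05160/5.36×10^-4 = 118 → laminar (Re < 2300)
f = 64/Re = 0.5405
h_f = f(L/D)V²/(2g) = 0.5405·(79.7/0.05160)·1.23²/(2·9.81) = 64.37 m

h_f ≈ 64.4 m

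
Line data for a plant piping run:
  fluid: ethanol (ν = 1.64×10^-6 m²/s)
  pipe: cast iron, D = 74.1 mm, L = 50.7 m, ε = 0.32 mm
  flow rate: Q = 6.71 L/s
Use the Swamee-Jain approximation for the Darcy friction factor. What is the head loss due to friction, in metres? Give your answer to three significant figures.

V = 4Q/(πD²) = 4·0.00671/(π·0.0741²) = 1.556 m/s
Re = VD/ν = 1.556·0.0741/1.64×10^-6 = 7.03×10^4 → turbulent
ε/D = 0.32/74.1 = 0.00432
Swamee-Jain: f = 0.03080
h_f = f(L/D)V²/(2g) = 0.03080·(50.7/0.0741)·1.556²/(2·9.81) = 2.601 m

h_f ≈ 2.60 m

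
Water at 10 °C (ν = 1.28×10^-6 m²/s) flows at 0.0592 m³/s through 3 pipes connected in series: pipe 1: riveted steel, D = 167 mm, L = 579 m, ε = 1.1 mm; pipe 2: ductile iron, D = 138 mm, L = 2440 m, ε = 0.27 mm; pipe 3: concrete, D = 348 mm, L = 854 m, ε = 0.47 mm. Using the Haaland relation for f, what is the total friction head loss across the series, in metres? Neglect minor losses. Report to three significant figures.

H ≈ 379 m

Pipe 1: V = 2.703 m/s, Re = 3.53×10^5, ε/D = 0.00659, f = 0.03334, h_1 = f(L/D)V²/2g = 43.04 m
Pipe 2: V = 3.958 m/s, Re = 4.27×10^5, ε/D = 0.00196, f = 0.02371, h_2 = f(L/D)V²/2g = 334.8 m
Pipe 3: V = 0.6224 m/s, Re = 1.69×10^5, ε/D = 0.00135, f = 0.02239, h_3 = f(L/D)V²/2g = 1.085 m
Series → Q common, losses add: H = Σh = 378.9 m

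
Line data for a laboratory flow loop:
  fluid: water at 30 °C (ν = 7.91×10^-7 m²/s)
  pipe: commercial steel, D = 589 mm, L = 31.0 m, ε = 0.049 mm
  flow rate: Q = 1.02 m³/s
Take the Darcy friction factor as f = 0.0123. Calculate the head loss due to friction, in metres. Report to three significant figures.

V = 4Q/(πD²) = 4·1.02/(π·0.589²) = 3.744 m/s
h_f = f(L/D)V²/(2g) = 0.01230·(31.0/0.589)·3.744²/(2·9.81) = 0.4624 m

h_f ≈ 0.462 m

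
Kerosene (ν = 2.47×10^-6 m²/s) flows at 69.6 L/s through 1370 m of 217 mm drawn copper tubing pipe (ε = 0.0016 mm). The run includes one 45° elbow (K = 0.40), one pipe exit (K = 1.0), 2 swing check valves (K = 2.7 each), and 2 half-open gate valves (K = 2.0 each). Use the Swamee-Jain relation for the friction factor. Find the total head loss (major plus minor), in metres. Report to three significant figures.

H_L ≈ 20.4 m

V = 4Q/(πD²) = 1.882 m/s; V²/2g = 0.1805 m
Re = 1.65×10^5, ε/D = 7.37×10^-6 → f = 0.01619 (Swamee-Jain)
Major: h_f = f(L/D)·V²/2g = 0.01619·6313·0.1805 = 18.44 m
Minor: ΣK = 10.8; h_m = ΣK·V²/2g = 1.950 m
Total H_L = 18.44 + 1.950 = 20.39 m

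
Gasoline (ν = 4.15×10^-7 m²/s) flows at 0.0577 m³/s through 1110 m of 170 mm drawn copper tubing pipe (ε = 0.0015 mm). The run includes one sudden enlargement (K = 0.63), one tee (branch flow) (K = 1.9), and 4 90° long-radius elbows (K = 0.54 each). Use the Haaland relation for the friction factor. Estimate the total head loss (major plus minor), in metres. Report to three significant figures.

H_L ≈ 26.6 m

V = 4Q/(πD²) = 2.542 m/s; V²/2g = 0.3294 m
Re = 1.04×10^6, ε/D = 8.82×10^-6 → f = 0.01167 (Haaland)
Major: h_f = f(L/D)·V²/2g = 0.01167·6529·0.3294 = 25.10 m
Minor: ΣK = 4.69; h_m = ΣK·V²/2g = 1.545 m
Total H_L = 25.10 + 1.545 = 26.64 m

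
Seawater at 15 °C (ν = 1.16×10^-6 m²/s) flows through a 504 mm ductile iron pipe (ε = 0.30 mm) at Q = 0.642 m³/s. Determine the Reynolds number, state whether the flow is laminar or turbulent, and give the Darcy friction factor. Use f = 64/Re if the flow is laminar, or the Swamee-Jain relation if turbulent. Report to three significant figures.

V = 4Q/(πD²) = 3.218 m/s
Re = VD/ν = 3.218·0.504/1.16×10^-6 = 1.40×10^6
Re > 4000 → turbulent; ε/D = 5.95×10^-4
Swamee-Jain: f = 0.01778

Re ≈ 1.40×10^6; turbulent; f ≈ 0.0178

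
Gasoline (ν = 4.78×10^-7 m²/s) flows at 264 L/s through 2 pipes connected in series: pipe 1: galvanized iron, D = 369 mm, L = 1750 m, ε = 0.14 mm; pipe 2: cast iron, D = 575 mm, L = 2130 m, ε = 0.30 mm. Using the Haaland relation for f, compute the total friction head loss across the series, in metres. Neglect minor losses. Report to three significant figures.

H ≈ 27.0 m

Pipe 1: V = 2.469 m/s, Re = 1.91×10^6, ε/D = 3.79×10^-4, f = 0.01603, h_1 = f(L/D)V²/2g = 23.62 m
Pipe 2: V = 1.017 m/s, Re = 1.22×10^6, ε/D = 5.22×10^-4, f = 0.01725, h_2 = f(L/D)V²/2g = 3.365 m
Series → Q common, losses add: H = Σh = 26.98 m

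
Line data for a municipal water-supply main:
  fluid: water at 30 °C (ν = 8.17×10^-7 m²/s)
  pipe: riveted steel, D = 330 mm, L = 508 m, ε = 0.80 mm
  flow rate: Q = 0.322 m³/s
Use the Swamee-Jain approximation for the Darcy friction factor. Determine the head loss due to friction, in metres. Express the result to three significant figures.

h_f ≈ 27.6 m

V = 4Q/(πD²) = 4·0.322/(π·0.330²) = 3.765 m/s
Re = VD/ν = 3.765·0.330/8.17×10^-7 = 1.52×10^6 → turbulent
ε/D = 0.80/330 = 0.00242
Swamee-Jain: f = 0.02483
h_f = f(L/D)V²/(2g) = 0.02483·(508/0.330)·3.765²/(2·9.81) = 27.61 m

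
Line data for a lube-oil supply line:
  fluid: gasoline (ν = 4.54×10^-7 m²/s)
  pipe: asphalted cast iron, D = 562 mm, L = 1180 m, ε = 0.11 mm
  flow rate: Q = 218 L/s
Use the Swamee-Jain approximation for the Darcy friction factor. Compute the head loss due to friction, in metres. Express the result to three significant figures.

V = 4Q/(πD²) = 4·0.218/(π·0.562²) = 0.8788 m/s
Re = VD/ν = 0.8788·0.562/4.54×10^-7 = 1.09×10^6 → turbulent
ε/D = 0.11/562 = 1.96×10^-4
Swamee-Jain: f = 0.01465
h_f = f(L/D)V²/(2g) = 0.01465·(1180/0.562)·0.8788²/(2·9.81) = 1.211 m

h_f ≈ 1.21 m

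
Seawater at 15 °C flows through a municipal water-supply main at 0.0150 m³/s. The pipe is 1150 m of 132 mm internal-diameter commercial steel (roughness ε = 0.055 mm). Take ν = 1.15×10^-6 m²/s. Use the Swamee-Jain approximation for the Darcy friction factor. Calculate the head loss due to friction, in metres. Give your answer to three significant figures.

h_f ≈ 10.4 m

V = 4Q/(πD²) = 4·0.0150/(π·0.132²) = 1.096 m/s
Re = VD/ν = 1.096·0.132/1.15×10^-6 = 1.26×10^5 → turbulent
ε/D = 0.055/132 = 4.17×10^-4
Swamee-Jain: f = 0.01946
h_f = f(L/D)V²/(2g) = 0.01946·(1150/0.132)·1.096²/(2·9.81) = 10.38 m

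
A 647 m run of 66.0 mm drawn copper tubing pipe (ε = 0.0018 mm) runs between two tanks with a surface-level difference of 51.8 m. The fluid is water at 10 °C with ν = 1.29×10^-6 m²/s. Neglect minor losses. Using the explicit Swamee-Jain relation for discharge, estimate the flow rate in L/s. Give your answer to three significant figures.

Swamee-Jain (Type II): Q = -0.965·√(gD⁵h_f/L)·ln[ε/(3.7D) + √(3.17ν²L/(gD³h_f))]
√(gD⁵h_f/L) = √(9.81·0.0660⁵·51.8/647) = 9.918×10^-4
ε/(3.7D) = 7.37×10^-6; √(3.17ν²L/(gD³h_f)) = 1.53×10^-4
Q = -0.965·9.918×10^-4·ln(1.602×10^-4) = 0.008364 m³/s
Check: V = 2.44 m/s, Re = 1.25×10^5, f = 0.01724, h_f = 51.5 m ≈ 51.8 m ✓

Q ≈ 8.36 L/s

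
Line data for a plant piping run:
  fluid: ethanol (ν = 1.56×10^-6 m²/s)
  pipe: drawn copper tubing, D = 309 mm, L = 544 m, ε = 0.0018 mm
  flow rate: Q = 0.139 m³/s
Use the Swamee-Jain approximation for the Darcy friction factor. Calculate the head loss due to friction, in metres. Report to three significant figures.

V = 4Q/(πD²) = 4·0.139/(π·0.309²) = 1.854 m/s
Re = VD/ν = 1.854·0.309/1.56×10^-6 = 3.67×10^5 → turbulent
ε/D = 0.0018/309 = 5.83×10^-6
Swamee-Jain: f = 0.01392
h_f = f(L/D)V²/(2g) = 0.01392·(544/0.309)·1.854²/(2·9.81) = 4.292 m

h_f ≈ 4.29 m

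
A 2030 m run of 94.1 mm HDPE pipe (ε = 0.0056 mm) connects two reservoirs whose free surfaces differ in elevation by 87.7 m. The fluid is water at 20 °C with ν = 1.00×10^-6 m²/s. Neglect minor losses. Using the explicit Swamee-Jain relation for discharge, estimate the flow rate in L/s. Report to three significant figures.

Swamee-Jain (Type II): Q = -0.965·√(gD⁵h_f/L)·ln[ε/(3.7D) + √(3.17ν²L/(gD³h_f))]
√(gD⁵h_f/L) = √(9.81·0.0941⁵·87.7/2030) = 0.001768
ε/(3.7D) = 1.61×10^-5; √(3.17ν²L/(gD³h_f)) = 9.47×10^-5
Q = -0.965·0.001768·ln(1.108×10^-4) = 0.01554 m³/s
Check: V = 2.23 m/s, Re = 2.10×10^5, f = 0.01592, h_f = 87.4 m ≈ 87.7 m ✓

Q ≈ 15.5 L/s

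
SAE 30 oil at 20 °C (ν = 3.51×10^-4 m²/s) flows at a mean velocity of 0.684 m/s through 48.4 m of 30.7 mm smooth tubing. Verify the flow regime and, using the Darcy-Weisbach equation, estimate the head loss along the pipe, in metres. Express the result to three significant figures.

Re = VD/ν = 0.684·0.03070/3.51×10^-4 = 59.8 → laminar (Re < 2300)
f = 64/Re = 1.070
h_f = f(L/D)V²/(2g) = 1.070·(48.4/0.03070)·0.684²/(2·9.81) = 40.22 m

h_f ≈ 40.2 m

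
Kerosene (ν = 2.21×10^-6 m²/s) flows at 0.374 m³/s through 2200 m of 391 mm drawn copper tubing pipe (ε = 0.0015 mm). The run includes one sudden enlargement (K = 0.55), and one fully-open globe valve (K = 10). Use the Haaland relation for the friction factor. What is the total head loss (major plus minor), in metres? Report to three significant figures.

V = 4Q/(πD²) = 3.115 m/s; V²/2g = 0.4945 m
Re = 5.51×10^5, ε/D = 3.84×10^-6 → f = 0.01288 (Haaland)
Major: h_f = f(L/D)·V²/2g = 0.01288·5627·0.4945 = 35.85 m
Minor: ΣK = 10.6; h_m = ΣK·V²/2g = 5.217 m
Total H_L = 35.85 + 5.217 = 41.06 m

H_L ≈ 41.1 m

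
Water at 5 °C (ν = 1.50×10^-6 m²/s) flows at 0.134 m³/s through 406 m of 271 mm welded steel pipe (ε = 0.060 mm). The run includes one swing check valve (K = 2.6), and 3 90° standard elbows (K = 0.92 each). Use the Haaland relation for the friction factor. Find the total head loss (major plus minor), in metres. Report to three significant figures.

V = 4Q/(πD²) = 2.323 m/s; V²/2g = 0.2751 m
Re = 4.20×10^5, ε/D = 2.21×10^-4 → f = 0.01571 (Haaland)
Major: h_f = f(L/D)·V²/2g = 0.01571·1498·0.2751 = 6.475 m
Minor: ΣK = 5.36; h_m = ΣK·V²/2g = 1.474 m
Total H_L = 6.475 + 1.474 = 7.949 m

H_L ≈ 7.95 m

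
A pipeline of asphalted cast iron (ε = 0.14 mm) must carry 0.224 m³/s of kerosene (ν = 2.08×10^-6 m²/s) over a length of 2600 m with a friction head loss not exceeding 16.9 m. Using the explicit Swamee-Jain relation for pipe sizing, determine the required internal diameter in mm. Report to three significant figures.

D ≈ 412 mm

Swamee-Jain (Type III): D = 0.66·[ε^1.25·(LQ²/(gh_f))^4.75 + ν·Q^9.4·(L/(gh_f))^5.2]^0.04
LQ²/(gh_f) = 0.7869; L/(gh_f) = 15.68
Term 1 = ε^1.25·(…)^4.75 = 4.88×10^-6; Term 2 = ν·Q^9.4·(…)^5.2 = 2.67×10^-6
D = 0.66·(4.88×10^-6 + 2.67×10^-6)^0.04 = 0.4118 m = 412 mm
Check: V = 1.68 m/s, Re = 3.33×10^5, f = 0.01718, h_f = 15.6 m ≈ 16.9 m ✓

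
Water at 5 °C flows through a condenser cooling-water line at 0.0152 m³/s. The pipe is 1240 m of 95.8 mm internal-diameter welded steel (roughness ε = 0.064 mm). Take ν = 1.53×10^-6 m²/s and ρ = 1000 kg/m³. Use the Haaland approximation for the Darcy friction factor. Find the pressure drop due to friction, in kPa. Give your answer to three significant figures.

Δp ≈ 580 kPa

V = 4Q/(πD²) = 4·0.0152/(π·0.0958²) = 2.109 m/s
Re = VD/ν = 2.109·0.0958/1.53×10^-6 = 1.32×10^5 → turbulent
ε/D = 0.064/95.8 = 6.68×10^-4
Haaland: f = 0.02016
h_f = f(L/D)V²/(2g) = 0.02016·(1240/0.0958)·2.109²/(2·9.81) = 59.14 m
Δp = ρg·h_f = 1000·9.81·59.14 = 580.1 kPa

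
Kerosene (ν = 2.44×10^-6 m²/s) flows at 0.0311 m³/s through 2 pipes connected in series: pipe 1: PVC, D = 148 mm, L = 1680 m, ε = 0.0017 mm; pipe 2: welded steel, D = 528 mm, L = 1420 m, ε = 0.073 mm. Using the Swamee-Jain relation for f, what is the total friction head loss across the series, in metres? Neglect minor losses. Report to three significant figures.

H ≈ 33.3 m

Pipe 1: V = 1.808 m/s, Re = 1.10×10^5, ε/D = 1.15×10^-5, f = 0.01760, h_1 = f(L/D)V²/2g = 33.27 m
Pipe 2: V = 0.1420 m/s, Re = 3.07×10^4, ε/D = 1.38×10^-4, f = 0.02367, h_2 = f(L/D)V²/2g = 0.06545 m
Series → Q common, losses add: H = Σh = 33.34 m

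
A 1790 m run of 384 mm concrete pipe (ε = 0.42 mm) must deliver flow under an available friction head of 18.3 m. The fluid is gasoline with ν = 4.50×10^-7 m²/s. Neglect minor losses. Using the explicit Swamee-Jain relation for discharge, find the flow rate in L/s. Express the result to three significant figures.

Q ≈ 226 L/s

Swamee-Jain (Type II): Q = -0.965·√(gD⁵h_f/L)·ln[ε/(3.7D) + √(3.17ν²L/(gD³h_f))]
√(gD⁵h_f/L) = √(9.81·0.384⁵·18.3/1790) = 0.02894
ε/(3.7D) = 2.96×10^-4; √(3.17ν²L/(gD³h_f)) = 1.06×10^-5
Q = -0.965·0.02894·ln(3.062×10^-4) = 0.2259 m³/s
Check: V = 1.95 m/s, Re = 1.66×10^6, f = 0.02031, h_f = 18.4 m ≈ 18.3 m ✓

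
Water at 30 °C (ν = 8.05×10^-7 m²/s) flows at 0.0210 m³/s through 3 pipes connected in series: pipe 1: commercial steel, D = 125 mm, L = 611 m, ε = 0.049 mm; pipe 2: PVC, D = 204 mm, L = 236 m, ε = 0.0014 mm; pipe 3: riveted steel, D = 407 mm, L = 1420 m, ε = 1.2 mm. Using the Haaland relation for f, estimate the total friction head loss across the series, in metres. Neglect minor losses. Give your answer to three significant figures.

H ≈ 13.4 m

Pipe 1: V = 1.711 m/s, Re = 2.66×10^5, ε/D = 3.92×10^-4, f = 0.01759, h_1 = f(L/D)V²/2g = 12.83 m
Pipe 2: V = 0.6425 m/s, Re = 1.63×10^5, ε/D = 6.86×10^-6, f = 0.01617, h_2 = f(L/D)V²/2g = 0.3937 m
Pipe 3: V = 0.1614 m/s, Re = 8.16×10^4, ε/D = 0.00295, f = 0.02752, h_3 = f(L/D)V²/2g = 0.1275 m
Series → Q common, losses add: H = Σh = 13.35 m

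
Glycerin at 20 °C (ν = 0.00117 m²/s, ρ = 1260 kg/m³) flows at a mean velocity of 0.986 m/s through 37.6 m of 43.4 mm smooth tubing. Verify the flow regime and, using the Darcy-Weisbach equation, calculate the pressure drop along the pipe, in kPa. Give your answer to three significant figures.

Δp ≈ 929 kPa

Re = VD/ν = 0.986·0.04340/0.00117 = 36.6 → laminar (Re < 2300)
f = 64/Re = 1.750
h_f = f(L/D)V²/(2g) = 1.750·(37.6/0.04340)·0.986²/(2·9.81) = 75.12 m
Δp = ρg·h_f = 1260·9.81·75.12 = 928.5 kPa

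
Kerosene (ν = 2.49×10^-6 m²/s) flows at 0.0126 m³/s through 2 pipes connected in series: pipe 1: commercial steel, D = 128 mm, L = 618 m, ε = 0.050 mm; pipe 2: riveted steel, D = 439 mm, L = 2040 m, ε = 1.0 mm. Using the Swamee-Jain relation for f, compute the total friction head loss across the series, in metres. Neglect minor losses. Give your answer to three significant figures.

H ≈ 5.30 m

Pipe 1: V = 0.9792 m/s, Re = 5.03×10^4, ε/D = 3.91×10^-4, f = 0.02222, h_1 = f(L/D)V²/2g = 5.242 m
Pipe 2: V = 0.08324 m/s, Re = 1.47×10^4, ε/D = 0.00228, f = 0.03221, h_2 = f(L/D)V²/2g = 0.05286 m
Series → Q common, losses add: H = Σh = 5.295 m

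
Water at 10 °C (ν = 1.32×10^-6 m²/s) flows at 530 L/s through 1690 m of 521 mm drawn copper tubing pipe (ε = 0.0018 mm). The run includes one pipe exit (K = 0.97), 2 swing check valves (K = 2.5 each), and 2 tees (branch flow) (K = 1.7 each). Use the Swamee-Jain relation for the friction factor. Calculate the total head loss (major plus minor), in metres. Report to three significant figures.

H_L ≈ 14.9 m

V = 4Q/(πD²) = 2.486 m/s; V²/2g = 0.3150 m
Re = 9.81×10^5, ε/D = 3.45×10^-6 → f = 0.01173 (Swamee-Jain)
Major: h_f = f(L/D)·V²/2g = 0.01173·3244·0.3150 = 11.99 m
Minor: ΣK = 9.37; h_m = ΣK·V²/2g = 2.952 m
Total H_L = 11.99 + 2.952 = 14.94 m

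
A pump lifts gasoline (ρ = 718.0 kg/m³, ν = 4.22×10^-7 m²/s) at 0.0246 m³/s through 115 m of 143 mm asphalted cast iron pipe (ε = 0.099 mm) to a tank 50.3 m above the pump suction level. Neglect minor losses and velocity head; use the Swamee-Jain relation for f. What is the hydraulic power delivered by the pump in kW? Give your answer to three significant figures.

P_hyd ≈ 9.03 kW

V = 4Q/(πD²) = 1.532 m/s; Re = 5.19×10^5; ε/D = 6.92×10^-4; f = 0.01885
h_f = f(L/D)V²/2g = 1.813 m
Total head H = z + h_f = 50.3 + 1.813 = 52.11 m
P_hyd = ρgQH = 718.0·9.81·0.0246·52.11 = 9.030 kW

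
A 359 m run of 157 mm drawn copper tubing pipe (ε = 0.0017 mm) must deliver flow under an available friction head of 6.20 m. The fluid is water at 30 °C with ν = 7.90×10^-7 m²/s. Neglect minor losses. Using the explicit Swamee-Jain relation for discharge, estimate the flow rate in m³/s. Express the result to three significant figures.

Swamee-Jain (Type II): Q = -0.965·√(gD⁵h_f/L)·ln[ε/(3.7D) + √(3.17ν²L/(gD³h_f))]
√(gD⁵h_f/L) = √(9.81·0.157⁵·6.20/359) = 0.004020
ε/(3.7D) = 2.93×10^-6; √(3.17ν²L/(gD³h_f)) = 5.49×10^-5
Q = -0.965·0.004020·ln(5.786×10^-5) = 0.03785 m³/s
Check: V = 1.96 m/s, Re = 3.89×10^5, f = 0.01385, h_f = 6.17 m ≈ 6.20 m ✓

Q ≈ 0.0379 m³/s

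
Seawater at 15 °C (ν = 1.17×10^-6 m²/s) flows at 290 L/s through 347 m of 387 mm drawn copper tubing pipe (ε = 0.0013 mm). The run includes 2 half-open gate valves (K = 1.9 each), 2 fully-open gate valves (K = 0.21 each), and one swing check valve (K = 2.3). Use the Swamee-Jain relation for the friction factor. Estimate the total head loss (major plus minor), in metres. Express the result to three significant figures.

H_L ≈ 5.38 m

V = 4Q/(πD²) = 2.465 m/s; V²/2g = 0.3098 m
Re = 8.15×10^5, ε/D = 3.36×10^-6 → f = 0.01209 (Swamee-Jain)
Major: h_f = f(L/D)·V²/2g = 0.01209·896.6·0.3098 = 3.358 m
Minor: ΣK = 6.52; h_m = ΣK·V²/2g = 2.020 m
Total H_L = 3.358 + 2.020 = 5.378 m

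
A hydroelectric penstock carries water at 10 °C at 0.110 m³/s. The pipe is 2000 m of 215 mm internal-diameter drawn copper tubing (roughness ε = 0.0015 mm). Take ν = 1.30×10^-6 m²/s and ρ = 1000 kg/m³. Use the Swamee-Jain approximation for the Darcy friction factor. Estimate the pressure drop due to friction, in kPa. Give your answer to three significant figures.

V = 4Q/(πD²) = 4·0.110/(π·0.215²) = 3.030 m/s
Re = VD/ν = 3.030·0.215/1.30×10^-6 = 5.01×10^5 → turbulent
ε/D = 0.0015/215 = 6.98×10^-6
Swamee-Jain: f = 0.01320
h_f = f(L/D)V²/(2g) = 0.01320·(2000/0.215)·3.030²/(2·9.81) = 57.45 m
Δp = ρg·h_f = 1000·9.81·57.45 = 563.6 kPa

Δp ≈ 564 kPa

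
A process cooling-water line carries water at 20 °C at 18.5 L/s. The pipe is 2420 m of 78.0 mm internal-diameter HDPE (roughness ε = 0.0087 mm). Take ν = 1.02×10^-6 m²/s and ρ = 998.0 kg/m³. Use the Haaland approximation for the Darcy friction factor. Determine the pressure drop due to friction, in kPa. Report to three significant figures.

Δp ≈ 3560 kPa

V = 4Q/(πD²) = 4·0.0185/(π·0.0780²) = 3.872 m/s
Re = VD/ν = 3.872·0.0780/1.02×10^-6 = 2.96×10^5 → turbulent
ε/D = 0.0087/78.0 = 1.12×10^-4
Haaland: f = 0.01536
h_f = f(L/D)V²/(2g) = 0.01536·(2420/0.0780)·3.872²/(2·9.81) = 364.0 m
Δp = ρg·h_f = 998.0·9.81·364.0 = 3564 kPa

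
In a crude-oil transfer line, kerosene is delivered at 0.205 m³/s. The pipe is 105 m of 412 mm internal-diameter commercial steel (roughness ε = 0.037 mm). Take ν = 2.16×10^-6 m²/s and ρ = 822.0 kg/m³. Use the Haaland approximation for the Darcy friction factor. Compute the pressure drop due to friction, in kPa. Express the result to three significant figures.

V = 4Q/(πD²) = 4·0.205/(π·0.412²) = 1.538 m/s
Re = VD/ν = 1.538·0.412/2.16×10^-6 = 2.93×10^5 → turbulent
ε/D = 0.037/412 = 8.98×10^-5
Haaland: f = 0.01519
h_f = f(L/D)V²/(2g) = 0.01519·(105/0.412)·1.538²/(2·9.81) = 0.4665 m
Δp = ρg·h_f = 822.0·9.81·0.4665 = 3.762 kPa

Δp ≈ 3.76 kPa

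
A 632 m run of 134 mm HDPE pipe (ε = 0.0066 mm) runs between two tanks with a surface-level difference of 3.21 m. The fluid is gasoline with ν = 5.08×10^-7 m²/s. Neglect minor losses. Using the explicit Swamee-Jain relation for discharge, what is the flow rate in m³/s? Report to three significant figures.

Q ≈ 0.0131 m³/s

Swamee-Jain (Type II): Q = -0.965·√(gD⁵h_f/L)·ln[ε/(3.7D) + √(3.17ν²L/(gD³h_f))]
√(gD⁵h_f/L) = √(9.81·0.134⁵·3.21/632) = 0.001467
ε/(3.7D) = 1.33×10^-5; √(3.17ν²L/(gD³h_f)) = 8.26×10^-5
Q = -0.965·0.001467·ln(9.592×10^-5) = 0.01310 m³/s
Check: V = 0.929 m/s, Re = 2.45×10^5, f = 0.01543, h_f = 3.20 m ≈ 3.21 m ✓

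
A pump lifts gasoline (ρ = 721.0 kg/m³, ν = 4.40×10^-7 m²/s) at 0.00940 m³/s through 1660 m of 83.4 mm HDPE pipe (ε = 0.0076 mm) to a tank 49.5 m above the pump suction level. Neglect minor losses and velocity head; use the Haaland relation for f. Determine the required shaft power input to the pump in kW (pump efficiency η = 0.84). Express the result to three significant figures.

P_shaft ≈ 7.48 kW

V = 4Q/(πD²) = 1.721 m/s; Re = 3.26×10^5; ε/D = 9.11×10^-5; f = 0.01497
h_f = f(L/D)V²/2g = 44.97 m
Total head H = z + h_f = 49.5 + 44.97 = 94.47 m
P_hyd = ρgQH = 721.0·9.81·0.00940·94.47 = 6.281 kW
P_shaft = P_hyd/η = 6.281/0.84 = 7.477 kW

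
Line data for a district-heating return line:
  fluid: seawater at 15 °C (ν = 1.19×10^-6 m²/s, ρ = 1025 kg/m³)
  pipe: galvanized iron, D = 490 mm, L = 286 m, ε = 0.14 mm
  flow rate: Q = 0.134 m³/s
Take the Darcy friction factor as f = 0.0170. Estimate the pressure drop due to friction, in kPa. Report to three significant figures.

Δp ≈ 2.57 kPa

V = 4Q/(πD²) = 4·0.134/(π·0.490²) = 0.7106 m/s
h_f = f(L/D)V²/(2g) = 0.01700·(286/0.490)·0.7106²/(2·9.81) = 0.2554 m
Δp = ρg·h_f = 1025·9.81·0.2554 = 2.568 kPa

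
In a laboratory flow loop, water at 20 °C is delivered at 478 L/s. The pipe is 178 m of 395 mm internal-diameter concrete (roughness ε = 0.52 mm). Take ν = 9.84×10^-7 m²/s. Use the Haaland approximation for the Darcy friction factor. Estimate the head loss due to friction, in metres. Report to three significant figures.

h_f ≈ 7.41 m

V = 4Q/(πD²) = 4·0.478/(π·0.395²) = 3.901 m/s
Re = VD/ν = 3.901·0.395/9.84×10^-7 = 1.57×10^6 → turbulent
ε/D = 0.52/395 = 0.00132
Haaland: f = 0.02120
h_f = f(L/D)V²/(2g) = 0.02120·(178/0.395)·3.901²/(2·9.81) = 7.409 m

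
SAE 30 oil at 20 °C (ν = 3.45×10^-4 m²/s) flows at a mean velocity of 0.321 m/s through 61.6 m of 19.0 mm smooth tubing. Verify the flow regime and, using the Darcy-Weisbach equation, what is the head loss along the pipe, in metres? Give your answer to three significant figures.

Re = VD/ν = 0.321·0.01900/3.45×10^-4 = 17.7 → laminar (Re < 2300)
f = 64/Re = 3.620
h_f = f(L/D)V²/(2g) = 3.620·(61.6/0.01900)·0.321²/(2·9.81) = 61.64 m

h_f ≈ 61.6 m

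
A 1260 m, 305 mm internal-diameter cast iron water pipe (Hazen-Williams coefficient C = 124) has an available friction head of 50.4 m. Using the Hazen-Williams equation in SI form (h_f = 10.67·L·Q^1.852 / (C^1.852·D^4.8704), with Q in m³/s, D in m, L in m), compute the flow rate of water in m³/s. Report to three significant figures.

Q ≈ 0.267 m³/s

Rearranging: Q = [h_f·C^1.852·D^4.8704 / (10.67·L)]^(1/1.852)
Q = [50.4·124^1.852·0.305^4.8704 / (10.67·1260)]^0.540 = 0.2674 m³/s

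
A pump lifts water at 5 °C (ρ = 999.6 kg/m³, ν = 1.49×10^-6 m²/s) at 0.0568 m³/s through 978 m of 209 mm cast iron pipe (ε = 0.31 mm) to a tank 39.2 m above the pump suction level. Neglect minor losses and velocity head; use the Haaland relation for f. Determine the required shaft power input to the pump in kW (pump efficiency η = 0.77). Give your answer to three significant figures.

V = 4Q/(πD²) = 1.656 m/s; Re = 2.32×10^5; ε/D = 0.00148; f = 0.02254
h_f = f(L/D)V²/2g = 14.74 m
Total head H = z + h_f = 39.2 + 14.74 = 53.94 m
P_hyd = ρgQH = 999.6·9.81·0.0568·53.94 = 30.04 kW
P_shaft = P_hyd/η = 30.04/0.77 = 39.01 kW

P_shaft ≈ 39.0 kW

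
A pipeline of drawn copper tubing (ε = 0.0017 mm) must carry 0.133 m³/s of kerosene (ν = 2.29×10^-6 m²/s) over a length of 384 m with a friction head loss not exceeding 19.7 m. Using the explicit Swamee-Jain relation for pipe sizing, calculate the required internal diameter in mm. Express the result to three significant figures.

Swamee-Jain (Type III): D = 0.66·[ε^1.25·(LQ²/(gh_f))^4.75 + ν·Q^9.4·(L/(gh_f))^5.2]^0.04
LQ²/(gh_f) = 0.03515; L/(gh_f) = 1.987
Term 1 = ε^1.25·(…)^4.75 = 7.60×10^-15; Term 2 = ν·Q^9.4·(…)^5.2 = 4.73×10^-13
D = 0.66·(7.60×10^-15 + 4.73×10^-13)^0.04 = 0.2122 m = 212 mm
Check: V = 3.76 m/s, Re = 3.48×10^5, f = 0.01408, h_f = 18.4 m ≈ 19.7 m ✓

D ≈ 212 mm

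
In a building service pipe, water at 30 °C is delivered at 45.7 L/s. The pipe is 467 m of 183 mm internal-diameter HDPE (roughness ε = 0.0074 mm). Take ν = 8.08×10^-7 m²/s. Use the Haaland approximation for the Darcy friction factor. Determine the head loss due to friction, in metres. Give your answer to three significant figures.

h_f ≈ 5.52 m

V = 4Q/(πD²) = 4·0.0457/(π·0.183²) = 1.737 m/s
Re = VD/ν = 1.737·0.183/8.08×10^-7 = 3.94×10^5 → turbulent
ε/D = 0.0074/183 = 4.04×10^-5
Haaland: f = 0.01406
h_f = f(L/D)V²/(2g) = 0.01406·(467/0.183)·1.737²/(2·9.81) = 5.521 m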